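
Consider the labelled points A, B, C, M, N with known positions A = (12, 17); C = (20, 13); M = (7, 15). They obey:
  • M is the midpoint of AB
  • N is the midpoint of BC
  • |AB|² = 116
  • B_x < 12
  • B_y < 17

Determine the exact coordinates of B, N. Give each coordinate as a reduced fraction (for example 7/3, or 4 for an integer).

1. B_x = 2  [B = 2·M−A = 2·(7, 15)−(12, 17)]
2. B_y = 13  [B = 2·M−A = 2·(7, 15)−(12, 17)]
   so B = (2, 13)
3. N_x = 11  [2·N = B+C = (2, 13)+(20, 13)]
4. N_y = 13  [2·N = B+C = (2, 13)+(20, 13)]
   so N = (11, 13)

B = (2, 13)
N = (11, 13)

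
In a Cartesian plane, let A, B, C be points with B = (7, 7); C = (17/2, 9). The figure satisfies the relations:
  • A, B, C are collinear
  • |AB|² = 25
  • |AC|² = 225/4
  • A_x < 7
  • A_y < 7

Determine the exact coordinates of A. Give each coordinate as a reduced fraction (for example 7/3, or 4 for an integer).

A = (4, 3)

1. A_x = 4  [[A, B, C are collinear ⇒ -2x+3/2y+7/2=0] ∩ [|A−(7, 7)|²=25]]
2. A_y = 3  [[A, B, C are collinear ⇒ -2x+3/2y+7/2=0] ∩ [|A−(7, 7)|²=25]]
   so A = (4, 3)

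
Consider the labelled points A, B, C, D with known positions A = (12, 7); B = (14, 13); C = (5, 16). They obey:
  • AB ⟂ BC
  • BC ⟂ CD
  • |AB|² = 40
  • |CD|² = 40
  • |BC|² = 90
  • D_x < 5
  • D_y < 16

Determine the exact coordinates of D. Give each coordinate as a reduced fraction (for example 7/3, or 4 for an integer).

D = (3, 10)

1. D_x = 3  [[BC ⟂ CD ⇒ -9x+3y-3=0] ∩ [|D−(5, 16)|²=40]]
2. D_y = 10  [[BC ⟂ CD ⇒ -9x+3y-3=0] ∩ [|D−(5, 16)|²=40]]
   so D = (3, 10)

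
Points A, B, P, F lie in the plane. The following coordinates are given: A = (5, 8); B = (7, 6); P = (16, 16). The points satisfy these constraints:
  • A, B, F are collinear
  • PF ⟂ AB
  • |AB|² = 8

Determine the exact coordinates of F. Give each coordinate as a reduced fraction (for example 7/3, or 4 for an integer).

F = (13/2, 13/2)

1. F_x = 13/2  [[A, B, F are collinear ⇒ 2x+2y-26=0] ∩ [PF ⟂ AB ⇒ 2x-2y=0]]
2. F_y = 13/2  [[A, B, F are collinear ⇒ 2x+2y-26=0] ∩ [PF ⟂ AB ⇒ 2x-2y=0]]
   so F = (13/2, 13/2)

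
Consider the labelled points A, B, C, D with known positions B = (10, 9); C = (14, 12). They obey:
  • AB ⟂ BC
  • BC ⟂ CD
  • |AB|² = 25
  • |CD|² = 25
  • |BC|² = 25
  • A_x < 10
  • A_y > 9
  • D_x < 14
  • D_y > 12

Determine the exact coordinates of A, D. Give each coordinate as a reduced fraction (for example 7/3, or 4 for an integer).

1. A_x = 7  [[AB ⟂ BC ⇒ -4x-3y+67=0] ∩ [|A−(10, 9)|²=25]]
2. A_y = 13  [[AB ⟂ BC ⇒ -4x-3y+67=0] ∩ [|A−(10, 9)|²=25]]
   so A = (7, 13)
3. D_x = 11  [[BC ⟂ CD ⇒ 4x+3y-92=0] ∩ [|D−(14, 12)|²=25]]
4. D_y = 16  [[BC ⟂ CD ⇒ 4x+3y-92=0] ∩ [|D−(14, 12)|²=25]]
   so D = (11, 16)

A = (7, 13)
D = (11, 16)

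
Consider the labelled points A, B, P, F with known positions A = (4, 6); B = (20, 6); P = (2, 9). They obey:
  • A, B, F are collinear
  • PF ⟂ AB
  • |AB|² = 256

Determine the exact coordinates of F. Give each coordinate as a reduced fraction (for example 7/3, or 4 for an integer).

F = (2, 6)

1. F_x = 2  [[A, B, F are collinear ⇒ 16y-96=0] ∩ [PF ⟂ AB ⇒ 16x-32=0]]
2. F_y = 6  [[A, B, F are collinear ⇒ 16y-96=0] ∩ [PF ⟂ AB ⇒ 16x-32=0]]
   so F = (2, 6)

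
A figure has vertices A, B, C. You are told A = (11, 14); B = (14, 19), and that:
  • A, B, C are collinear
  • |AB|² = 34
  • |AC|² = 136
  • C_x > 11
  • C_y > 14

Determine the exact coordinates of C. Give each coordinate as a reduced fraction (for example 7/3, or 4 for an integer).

C = (17, 24)

1. C_x = 17  [[A, B, C are collinear ⇒ -5x+3y+13=0] ∩ [|C−(11, 14)|²=136]]
2. C_y = 24  [[A, B, C are collinear ⇒ -5x+3y+13=0] ∩ [|C−(11, 14)|²=136]]
   so C = (17, 24)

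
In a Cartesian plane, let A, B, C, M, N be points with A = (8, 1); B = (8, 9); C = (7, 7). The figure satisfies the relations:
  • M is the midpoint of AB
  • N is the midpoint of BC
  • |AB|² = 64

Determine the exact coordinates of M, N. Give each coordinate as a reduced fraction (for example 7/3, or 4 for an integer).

1. M_x = 8  [2·M = A+B = (8, 1)+(8, 9)]
2. M_y = 5  [2·M = A+B = (8, 1)+(8, 9)]
   so M = (8, 5)
3. N_x = 15/2  [2·N = B+C = (8, 9)+(7, 7)]
4. N_y = 8  [2·N = B+C = (8, 9)+(7, 7)]
   so N = (15/2, 8)

M = (8, 5)
N = (15/2, 8)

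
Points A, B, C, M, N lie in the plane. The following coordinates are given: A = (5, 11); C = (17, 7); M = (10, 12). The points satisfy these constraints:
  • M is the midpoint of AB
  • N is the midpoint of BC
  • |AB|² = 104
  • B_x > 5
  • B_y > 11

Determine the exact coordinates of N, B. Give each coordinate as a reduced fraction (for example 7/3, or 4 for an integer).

1. B_x = 15  [B = 2·M−A = 2·(10, 12)−(5, 11)]
2. B_y = 13  [B = 2·M−A = 2·(10, 12)−(5, 11)]
   so B = (15, 13)
3. N_x = 16  [2·N = B+C = (15, 13)+(17, 7)]
4. N_y = 10  [2·N = B+C = (15, 13)+(17, 7)]
   so N = (16, 10)

N = (16, 10)
B = (15, 13)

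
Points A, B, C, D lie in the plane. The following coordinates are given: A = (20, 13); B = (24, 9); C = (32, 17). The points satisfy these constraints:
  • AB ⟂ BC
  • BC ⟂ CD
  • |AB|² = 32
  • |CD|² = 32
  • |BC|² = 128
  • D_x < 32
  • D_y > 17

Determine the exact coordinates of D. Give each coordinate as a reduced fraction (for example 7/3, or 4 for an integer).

D = (28, 21)

1. D_x = 28  [[BC ⟂ CD ⇒ 8x+8y-392=0] ∩ [|D−(32, 17)|²=32]]
2. D_y = 21  [[BC ⟂ CD ⇒ 8x+8y-392=0] ∩ [|D−(32, 17)|²=32]]
   so D = (28, 21)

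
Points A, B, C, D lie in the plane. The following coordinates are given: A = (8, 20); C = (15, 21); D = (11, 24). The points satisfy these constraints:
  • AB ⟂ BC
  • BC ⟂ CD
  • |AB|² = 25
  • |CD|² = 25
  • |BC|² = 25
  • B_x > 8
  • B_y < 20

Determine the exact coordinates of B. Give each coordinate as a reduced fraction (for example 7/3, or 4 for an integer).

1. B_x = 12  [[BC ⟂ CD ⇒ 4x-3y+3=0] ∩ [|B−(8, 20)|²=25]]
2. B_y = 17  [[BC ⟂ CD ⇒ 4x-3y+3=0] ∩ [|B−(8, 20)|²=25]]
   so B = (12, 17)

B = (12, 17)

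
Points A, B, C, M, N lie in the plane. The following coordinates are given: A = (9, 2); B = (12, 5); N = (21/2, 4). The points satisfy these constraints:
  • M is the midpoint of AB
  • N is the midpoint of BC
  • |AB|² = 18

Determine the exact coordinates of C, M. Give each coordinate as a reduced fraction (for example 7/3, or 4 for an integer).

1. M_x = 21/2  [2·M = A+B = (9, 2)+(12, 5)]
2. M_y = 7/2  [2·M = A+B = (9, 2)+(12, 5)]
   so M = (21/2, 7/2)
3. C_x = 9  [C = 2·N−B = 2·(21/2, 4)−(12, 5)]
4. C_y = 3  [C = 2·N−B = 2·(21/2, 4)−(12, 5)]
   so C = (9, 3)

C = (9, 3)
M = (21/2, 7/2)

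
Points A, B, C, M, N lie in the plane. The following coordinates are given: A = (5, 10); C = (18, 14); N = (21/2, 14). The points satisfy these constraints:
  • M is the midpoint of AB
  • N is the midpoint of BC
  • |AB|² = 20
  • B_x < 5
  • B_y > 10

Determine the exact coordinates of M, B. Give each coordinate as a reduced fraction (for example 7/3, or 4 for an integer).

M = (4, 12)
B = (3, 14)

1. B_x = 3  [B = 2·N−C = 2·(21/2, 14)−(18, 14)]
2. B_y = 14  [B = 2·N−C = 2·(21/2, 14)−(18, 14)]
   so B = (3, 14)
3. M_x = 4  [2·M = A+B = (5, 10)+(3, 14)]
4. M_y = 12  [2·M = A+B = (5, 10)+(3, 14)]
   so M = (4, 12)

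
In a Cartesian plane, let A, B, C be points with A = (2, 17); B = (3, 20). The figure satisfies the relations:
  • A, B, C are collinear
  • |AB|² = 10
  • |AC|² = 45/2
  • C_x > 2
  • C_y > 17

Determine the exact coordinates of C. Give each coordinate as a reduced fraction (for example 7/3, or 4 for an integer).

1. C_x = 7/2  [[A, B, C are collinear ⇒ -3x+1y-11=0] ∩ [|C−(2, 17)|²=45/2]]
2. C_y = 43/2  [[A, B, C are collinear ⇒ -3x+1y-11=0] ∩ [|C−(2, 17)|²=45/2]]
   so C = (7/2, 43/2)

C = (7/2, 43/2)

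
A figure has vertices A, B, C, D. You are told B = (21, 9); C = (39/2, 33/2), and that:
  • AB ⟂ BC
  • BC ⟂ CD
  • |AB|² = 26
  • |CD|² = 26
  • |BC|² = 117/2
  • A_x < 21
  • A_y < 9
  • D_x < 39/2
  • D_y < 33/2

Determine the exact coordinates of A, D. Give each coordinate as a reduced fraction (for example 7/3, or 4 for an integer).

A = (16, 8)
D = (29/2, 31/2)

1. A_x = 16  [[AB ⟂ BC ⇒ 3/2x-15/2y+36=0] ∩ [|A−(21, 9)|²=26]]
2. A_y = 8  [[AB ⟂ BC ⇒ 3/2x-15/2y+36=0] ∩ [|A−(21, 9)|²=26]]
   so A = (16, 8)
3. D_x = 29/2  [[BC ⟂ CD ⇒ -3/2x+15/2y-189/2=0] ∩ [|D−(39/2, 33/2)|²=26]]
4. D_y = 31/2  [[BC ⟂ CD ⇒ -3/2x+15/2y-189/2=0] ∩ [|D−(39/2, 33/2)|²=26]]
   so D = (29/2, 31/2)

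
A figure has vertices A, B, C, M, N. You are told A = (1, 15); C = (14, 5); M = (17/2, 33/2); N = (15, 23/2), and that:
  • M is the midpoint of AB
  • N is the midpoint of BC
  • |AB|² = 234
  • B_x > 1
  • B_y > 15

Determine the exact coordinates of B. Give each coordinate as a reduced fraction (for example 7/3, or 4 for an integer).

B = (16, 18)

1. B_x = 16  [B = 2·M−A = 2·(17/2, 33/2)−(1, 15)]
2. B_y = 18  [B = 2·M−A = 2·(17/2, 33/2)−(1, 15)]
   so B = (16, 18)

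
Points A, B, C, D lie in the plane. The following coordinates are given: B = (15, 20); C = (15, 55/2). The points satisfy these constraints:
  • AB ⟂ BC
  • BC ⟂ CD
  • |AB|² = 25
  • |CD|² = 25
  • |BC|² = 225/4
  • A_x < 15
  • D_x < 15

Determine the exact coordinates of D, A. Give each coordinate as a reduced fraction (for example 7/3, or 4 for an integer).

D = (10, 55/2)
A = (10, 20)

1. D_x = 10  [[BC ⟂ CD ⇒ 15/2y-825/4=0] ∩ [|D−(15, 55/2)|²=25]]
2. D_y = 55/2  [[BC ⟂ CD ⇒ 15/2y-825/4=0] ∩ [|D−(15, 55/2)|²=25]]
   so D = (10, 55/2)
3. A_x = 10  [[AB ⟂ BC ⇒ -15/2y+150=0] ∩ [|A−(15, 20)|²=25]]
4. A_y = 20  [[AB ⟂ BC ⇒ -15/2y+150=0] ∩ [|A−(15, 20)|²=25]]
   so A = (10, 20)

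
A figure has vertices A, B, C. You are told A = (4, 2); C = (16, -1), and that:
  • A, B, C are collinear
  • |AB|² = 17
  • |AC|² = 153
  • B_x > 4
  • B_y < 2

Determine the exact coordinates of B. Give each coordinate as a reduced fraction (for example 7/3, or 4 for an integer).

B = (8, 1)

1. B_x = 8  [[A, B, C are collinear ⇒ -3x-12y+36=0] ∩ [|B−(4, 2)|²=17]]
2. B_y = 1  [[A, B, C are collinear ⇒ -3x-12y+36=0] ∩ [|B−(4, 2)|²=17]]
   so B = (8, 1)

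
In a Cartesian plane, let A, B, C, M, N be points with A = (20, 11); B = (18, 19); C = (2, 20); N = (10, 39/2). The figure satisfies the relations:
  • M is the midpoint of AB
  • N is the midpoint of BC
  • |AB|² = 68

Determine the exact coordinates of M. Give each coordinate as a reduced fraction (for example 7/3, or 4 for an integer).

M = (19, 15)

1. M_x = 19  [2·M = A+B = (20, 11)+(18, 19)]
2. M_y = 15  [2·M = A+B = (20, 11)+(18, 19)]
   so M = (19, 15)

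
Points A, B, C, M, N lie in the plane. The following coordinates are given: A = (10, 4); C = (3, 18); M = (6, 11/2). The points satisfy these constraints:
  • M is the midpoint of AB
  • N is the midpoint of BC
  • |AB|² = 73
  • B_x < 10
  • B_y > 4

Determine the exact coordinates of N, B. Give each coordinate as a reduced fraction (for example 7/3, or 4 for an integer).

N = (5/2, 25/2)
B = (2, 7)

1. B_x = 2  [B = 2·M−A = 2·(6, 11/2)−(10, 4)]
2. B_y = 7  [B = 2·M−A = 2·(6, 11/2)−(10, 4)]
   so B = (2, 7)
3. N_x = 5/2  [2·N = B+C = (2, 7)+(3, 18)]
4. N_y = 25/2  [2·N = B+C = (2, 7)+(3, 18)]
   so N = (5/2, 25/2)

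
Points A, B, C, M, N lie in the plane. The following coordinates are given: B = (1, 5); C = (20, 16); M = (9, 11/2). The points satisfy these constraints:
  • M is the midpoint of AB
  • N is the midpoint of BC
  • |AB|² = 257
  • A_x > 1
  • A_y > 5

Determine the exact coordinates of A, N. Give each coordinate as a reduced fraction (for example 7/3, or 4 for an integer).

A = (17, 6)
N = (21/2, 21/2)

1. A_x = 17  [A = 2·M−B = 2·(9, 11/2)−(1, 5)]
2. A_y = 6  [A = 2·M−B = 2·(9, 11/2)−(1, 5)]
   so A = (17, 6)
3. N_x = 21/2  [2·N = B+C = (1, 5)+(20, 16)]
4. N_y = 21/2  [2·N = B+C = (1, 5)+(20, 16)]
   so N = (21/2, 21/2)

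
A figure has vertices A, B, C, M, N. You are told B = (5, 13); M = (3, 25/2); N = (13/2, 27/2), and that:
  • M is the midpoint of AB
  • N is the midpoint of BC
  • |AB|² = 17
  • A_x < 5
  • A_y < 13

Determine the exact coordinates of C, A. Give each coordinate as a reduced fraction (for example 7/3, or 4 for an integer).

C = (8, 14)
A = (1, 12)

1. A_x = 1  [A = 2·M−B = 2·(3, 25/2)−(5, 13)]
2. A_y = 12  [A = 2·M−B = 2·(3, 25/2)−(5, 13)]
   so A = (1, 12)
3. C_x = 8  [C = 2·N−B = 2·(13/2, 27/2)−(5, 13)]
4. C_y = 14  [C = 2·N−B = 2·(13/2, 27/2)−(5, 13)]
   so C = (8, 14)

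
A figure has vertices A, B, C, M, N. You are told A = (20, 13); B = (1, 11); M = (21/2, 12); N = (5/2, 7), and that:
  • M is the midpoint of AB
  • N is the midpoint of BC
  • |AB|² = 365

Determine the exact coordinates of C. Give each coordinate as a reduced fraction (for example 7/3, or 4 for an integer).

C = (4, 3)

1. C_x = 4  [C = 2·N−B = 2·(5/2, 7)−(1, 11)]
2. C_y = 3  [C = 2·N−B = 2·(5/2, 7)−(1, 11)]
   so C = (4, 3)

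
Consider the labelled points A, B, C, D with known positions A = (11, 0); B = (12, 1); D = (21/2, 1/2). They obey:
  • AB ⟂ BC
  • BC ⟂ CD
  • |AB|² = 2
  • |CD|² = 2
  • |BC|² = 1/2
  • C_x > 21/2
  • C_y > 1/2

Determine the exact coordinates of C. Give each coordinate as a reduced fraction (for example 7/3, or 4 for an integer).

C = (23/2, 3/2)

1. C_x = 23/2  [[AB ⟂ BC ⇒ 1x+1y-13=0] ∩ [|C−(21/2, 1/2)|²=2]]
2. C_y = 3/2  [[AB ⟂ BC ⇒ 1x+1y-13=0] ∩ [|C−(21/2, 1/2)|²=2]]
   so C = (23/2, 3/2)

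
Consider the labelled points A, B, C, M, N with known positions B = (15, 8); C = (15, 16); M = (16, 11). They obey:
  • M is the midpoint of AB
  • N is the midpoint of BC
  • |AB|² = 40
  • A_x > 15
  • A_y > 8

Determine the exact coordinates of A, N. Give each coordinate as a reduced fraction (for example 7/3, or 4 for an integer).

1. A_x = 17  [A = 2·M−B = 2·(16, 11)−(15, 8)]
2. A_y = 14  [A = 2·M−B = 2·(16, 11)−(15, 8)]
   so A = (17, 14)
3. N_x = 15  [2·N = B+C = (15, 8)+(15, 16)]
4. N_y = 12  [2·N = B+C = (15, 8)+(15, 16)]
   so N = (15, 12)

A = (17, 14)
N = (15, 12)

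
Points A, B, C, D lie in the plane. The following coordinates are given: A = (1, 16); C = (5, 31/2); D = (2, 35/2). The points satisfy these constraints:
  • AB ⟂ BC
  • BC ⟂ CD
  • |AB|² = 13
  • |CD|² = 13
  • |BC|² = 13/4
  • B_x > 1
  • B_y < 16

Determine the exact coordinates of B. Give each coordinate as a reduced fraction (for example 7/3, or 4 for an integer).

1. B_x = 4  [[BC ⟂ CD ⇒ 3x-2y+16=0] ∩ [|B−(1, 16)|²=13]]
2. B_y = 14  [[BC ⟂ CD ⇒ 3x-2y+16=0] ∩ [|B−(1, 16)|²=13]]
   so B = (4, 14)

B = (4, 14)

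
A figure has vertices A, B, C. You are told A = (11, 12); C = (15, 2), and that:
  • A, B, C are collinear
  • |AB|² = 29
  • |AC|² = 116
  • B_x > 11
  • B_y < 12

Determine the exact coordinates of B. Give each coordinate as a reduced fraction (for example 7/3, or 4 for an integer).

1. B_x = 13  [[A, B, C are collinear ⇒ -10x-4y+158=0] ∩ [|B−(11, 12)|²=29]]
2. B_y = 7  [[A, B, C are collinear ⇒ -10x-4y+158=0] ∩ [|B−(11, 12)|²=29]]
   so B = (13, 7)

B = (13, 7)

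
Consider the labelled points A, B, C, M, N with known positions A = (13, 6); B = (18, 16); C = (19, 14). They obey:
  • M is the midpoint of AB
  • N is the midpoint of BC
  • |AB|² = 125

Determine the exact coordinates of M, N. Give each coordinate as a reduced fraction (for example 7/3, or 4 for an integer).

1. M_x = 31/2  [2·M = A+B = (13, 6)+(18, 16)]
2. M_y = 11  [2·M = A+B = (13, 6)+(18, 16)]
   so M = (31/2, 11)
3. N_x = 37/2  [2·N = B+C = (18, 16)+(19, 14)]
4. N_y = 15  [2·N = B+C = (18, 16)+(19, 14)]
   so N = (37/2, 15)

M = (31/2, 11)
N = (37/2, 15)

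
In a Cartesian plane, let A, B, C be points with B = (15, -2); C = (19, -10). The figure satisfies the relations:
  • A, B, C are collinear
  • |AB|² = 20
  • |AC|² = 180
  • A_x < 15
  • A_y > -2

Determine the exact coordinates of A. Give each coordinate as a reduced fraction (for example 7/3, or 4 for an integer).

1. A_x = 13  [[A, B, C are collinear ⇒ 8x+4y-112=0] ∩ [|A−(15, -2)|²=20]]
2. A_y = 2  [[A, B, C are collinear ⇒ 8x+4y-112=0] ∩ [|A−(15, -2)|²=20]]
   so A = (13, 2)

A = (13, 2)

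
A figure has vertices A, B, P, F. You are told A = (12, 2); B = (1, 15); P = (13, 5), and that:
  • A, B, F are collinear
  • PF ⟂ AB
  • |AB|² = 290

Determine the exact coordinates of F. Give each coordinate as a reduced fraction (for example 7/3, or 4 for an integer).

1. F_x = 1586/145  [[A, B, F are collinear ⇒ -13x-11y+178=0] ∩ [PF ⟂ AB ⇒ -11x+13y+78=0]]
2. F_y = 472/145  [[A, B, F are collinear ⇒ -13x-11y+178=0] ∩ [PF ⟂ AB ⇒ -11x+13y+78=0]]
   so F = (1586/145, 472/145)

F = (1586/145, 472/145)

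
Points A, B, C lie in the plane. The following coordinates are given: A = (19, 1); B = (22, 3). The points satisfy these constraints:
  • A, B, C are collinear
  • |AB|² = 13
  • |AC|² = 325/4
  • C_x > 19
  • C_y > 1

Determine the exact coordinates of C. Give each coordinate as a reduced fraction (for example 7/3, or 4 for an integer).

C = (53/2, 6)

1. C_x = 53/2  [[A, B, C are collinear ⇒ -2x+3y+35=0] ∩ [|C−(19, 1)|²=325/4]]
2. C_y = 6  [[A, B, C are collinear ⇒ -2x+3y+35=0] ∩ [|C−(19, 1)|²=325/4]]
   so C = (53/2, 6)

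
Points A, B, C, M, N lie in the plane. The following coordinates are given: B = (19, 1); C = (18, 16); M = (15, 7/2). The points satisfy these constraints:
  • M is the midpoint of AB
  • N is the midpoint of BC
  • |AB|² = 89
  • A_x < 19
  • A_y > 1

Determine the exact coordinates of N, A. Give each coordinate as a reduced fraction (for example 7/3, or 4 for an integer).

1. A_x = 11  [A = 2·M−B = 2·(15, 7/2)−(19, 1)]
2. A_y = 6  [A = 2·M−B = 2·(15, 7/2)−(19, 1)]
   so A = (11, 6)
3. N_x = 37/2  [2·N = B+C = (19, 1)+(18, 16)]
4. N_y = 17/2  [2·N = B+C = (19, 1)+(18, 16)]
   so N = (37/2, 17/2)

N = (37/2, 17/2)
A = (11, 6)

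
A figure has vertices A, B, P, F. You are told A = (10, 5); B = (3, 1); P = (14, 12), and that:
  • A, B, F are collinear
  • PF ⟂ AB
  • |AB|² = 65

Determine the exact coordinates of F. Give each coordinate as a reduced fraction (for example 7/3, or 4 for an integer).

F = (1042/65, 549/65)

1. F_x = 1042/65  [[A, B, F are collinear ⇒ 4x-7y-5=0] ∩ [PF ⟂ AB ⇒ -7x-4y+146=0]]
2. F_y = 549/65  [[A, B, F are collinear ⇒ 4x-7y-5=0] ∩ [PF ⟂ AB ⇒ -7x-4y+146=0]]
   so F = (1042/65, 549/65)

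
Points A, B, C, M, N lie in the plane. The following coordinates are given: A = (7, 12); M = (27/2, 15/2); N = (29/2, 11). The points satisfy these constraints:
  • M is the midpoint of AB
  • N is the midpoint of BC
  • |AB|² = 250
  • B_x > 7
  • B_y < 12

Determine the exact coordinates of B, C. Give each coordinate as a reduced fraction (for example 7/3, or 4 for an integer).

B = (20, 3)
C = (9, 19)

1. B_x = 20  [B = 2·M−A = 2·(27/2, 15/2)−(7, 12)]
2. B_y = 3  [B = 2·M−A = 2·(27/2, 15/2)−(7, 12)]
   so B = (20, 3)
3. C_x = 9  [C = 2·N−B = 2·(29/2, 11)−(20, 3)]
4. C_y = 19  [C = 2·N−B = 2·(29/2, 11)−(20, 3)]
   so C = (9, 19)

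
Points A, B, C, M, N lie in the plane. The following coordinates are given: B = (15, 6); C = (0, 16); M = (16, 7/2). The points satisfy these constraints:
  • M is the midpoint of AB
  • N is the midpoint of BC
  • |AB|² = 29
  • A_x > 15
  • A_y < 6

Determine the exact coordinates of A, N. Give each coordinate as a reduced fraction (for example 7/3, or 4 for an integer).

1. A_x = 17  [A = 2·M−B = 2·(16, 7/2)−(15, 6)]
2. A_y = 1  [A = 2·M−B = 2·(16, 7/2)−(15, 6)]
   so A = (17, 1)
3. N_x = 15/2  [2·N = B+C = (15, 6)+(0, 16)]
4. N_y = 11  [2·N = B+C = (15, 6)+(0, 16)]
   so N = (15/2, 11)

A = (17, 1)
N = (15/2, 11)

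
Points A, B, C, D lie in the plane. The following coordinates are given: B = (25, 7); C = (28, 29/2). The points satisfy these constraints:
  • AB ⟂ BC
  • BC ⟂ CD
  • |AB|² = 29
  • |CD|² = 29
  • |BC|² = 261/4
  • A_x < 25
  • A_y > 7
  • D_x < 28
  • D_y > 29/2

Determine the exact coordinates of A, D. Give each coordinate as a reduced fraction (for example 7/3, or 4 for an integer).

1. A_x = 20  [[AB ⟂ BC ⇒ -3x-15/2y+255/2=0] ∩ [|A−(25, 7)|²=29]]
2. A_y = 9  [[AB ⟂ BC ⇒ -3x-15/2y+255/2=0] ∩ [|A−(25, 7)|²=29]]
   so A = (20, 9)
3. D_x = 23  [[BC ⟂ CD ⇒ 3x+15/2y-771/4=0] ∩ [|D−(28, 29/2)|²=29]]
4. D_y = 33/2  [[BC ⟂ CD ⇒ 3x+15/2y-771/4=0] ∩ [|D−(28, 29/2)|²=29]]
   so D = (23, 33/2)

A = (20, 9)
D = (23, 33/2)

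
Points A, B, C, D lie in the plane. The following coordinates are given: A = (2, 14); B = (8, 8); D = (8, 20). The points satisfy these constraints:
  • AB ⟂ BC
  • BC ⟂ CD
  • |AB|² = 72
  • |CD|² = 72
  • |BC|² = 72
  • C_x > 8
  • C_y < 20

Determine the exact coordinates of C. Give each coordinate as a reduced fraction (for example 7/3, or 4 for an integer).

C = (14, 14)

1. C_x = 14  [[AB ⟂ BC ⇒ 6x-6y=0] ∩ [|C−(8, 20)|²=72]]
2. C_y = 14  [[AB ⟂ BC ⇒ 6x-6y=0] ∩ [|C−(8, 20)|²=72]]
   so C = (14, 14)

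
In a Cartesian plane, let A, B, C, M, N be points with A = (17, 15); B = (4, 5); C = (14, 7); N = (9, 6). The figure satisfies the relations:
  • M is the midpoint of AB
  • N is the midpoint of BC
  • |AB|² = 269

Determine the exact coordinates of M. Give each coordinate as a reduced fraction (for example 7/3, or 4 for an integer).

M = (21/2, 10)

1. M_x = 21/2  [2·M = A+B = (17, 15)+(4, 5)]
2. M_y = 10  [2·M = A+B = (17, 15)+(4, 5)]
   so M = (21/2, 10)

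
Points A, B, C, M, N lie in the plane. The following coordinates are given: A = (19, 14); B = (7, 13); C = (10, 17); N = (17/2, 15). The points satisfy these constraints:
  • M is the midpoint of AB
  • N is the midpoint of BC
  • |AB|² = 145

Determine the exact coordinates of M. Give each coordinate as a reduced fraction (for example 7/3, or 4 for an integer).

1. M_x = 13  [2·M = A+B = (19, 14)+(7, 13)]
2. M_y = 27/2  [2·M = A+B = (19, 14)+(7, 13)]
   so M = (13, 27/2)

M = (13, 27/2)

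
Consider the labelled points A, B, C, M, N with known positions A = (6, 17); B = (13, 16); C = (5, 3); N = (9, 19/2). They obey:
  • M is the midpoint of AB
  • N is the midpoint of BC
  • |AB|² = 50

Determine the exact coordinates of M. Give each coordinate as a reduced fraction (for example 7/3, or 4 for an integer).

1. M_x = 19/2  [2·M = A+B = (6, 17)+(13, 16)]
2. M_y = 33/2  [2·M = A+B = (6, 17)+(13, 16)]
   so M = (19/2, 33/2)

M = (19/2, 33/2)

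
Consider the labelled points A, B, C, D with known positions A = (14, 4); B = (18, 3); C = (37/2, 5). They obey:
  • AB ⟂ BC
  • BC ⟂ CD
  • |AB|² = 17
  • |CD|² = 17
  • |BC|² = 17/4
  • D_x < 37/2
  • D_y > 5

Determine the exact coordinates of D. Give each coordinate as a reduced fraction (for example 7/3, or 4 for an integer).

D = (29/2, 6)

1. D_x = 29/2  [[BC ⟂ CD ⇒ 1/2x+2y-77/4=0] ∩ [|D−(37/2, 5)|²=17]]
2. D_y = 6  [[BC ⟂ CD ⇒ 1/2x+2y-77/4=0] ∩ [|D−(37/2, 5)|²=17]]
   so D = (29/2, 6)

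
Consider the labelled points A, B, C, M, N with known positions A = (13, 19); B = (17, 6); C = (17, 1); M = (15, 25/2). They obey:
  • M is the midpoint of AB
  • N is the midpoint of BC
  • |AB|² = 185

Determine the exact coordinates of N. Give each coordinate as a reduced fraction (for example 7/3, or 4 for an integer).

N = (17, 7/2)

1. N_x = 17  [2·N = B+C = (17, 6)+(17, 1)]
2. N_y = 7/2  [2·N = B+C = (17, 6)+(17, 1)]
   so N = (17, 7/2)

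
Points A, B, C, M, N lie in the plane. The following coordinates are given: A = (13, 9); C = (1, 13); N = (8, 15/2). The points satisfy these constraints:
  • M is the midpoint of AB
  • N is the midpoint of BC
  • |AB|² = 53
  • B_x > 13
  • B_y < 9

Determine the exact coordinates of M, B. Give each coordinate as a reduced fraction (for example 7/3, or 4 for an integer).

M = (14, 11/2)
B = (15, 2)

1. B_x = 15  [B = 2·N−C = 2·(8, 15/2)−(1, 13)]
2. B_y = 2  [B = 2·N−C = 2·(8, 15/2)−(1, 13)]
   so B = (15, 2)
3. M_x = 14  [2·M = A+B = (13, 9)+(15, 2)]
4. M_y = 11/2  [2·M = A+B = (13, 9)+(15, 2)]
   so M = (14, 11/2)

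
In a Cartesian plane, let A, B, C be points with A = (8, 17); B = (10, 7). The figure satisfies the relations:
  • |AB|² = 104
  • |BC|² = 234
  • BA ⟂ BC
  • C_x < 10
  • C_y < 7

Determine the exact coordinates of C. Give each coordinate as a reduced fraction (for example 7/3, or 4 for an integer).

C = (-5, 4)

1. C_x = -5  [[BA ⟂ BC ⇒ -2x+10y-50=0] ∩ [|C−(10, 7)|²=234]]
2. C_y = 4  [[BA ⟂ BC ⇒ -2x+10y-50=0] ∩ [|C−(10, 7)|²=234]]
   so C = (-5, 4)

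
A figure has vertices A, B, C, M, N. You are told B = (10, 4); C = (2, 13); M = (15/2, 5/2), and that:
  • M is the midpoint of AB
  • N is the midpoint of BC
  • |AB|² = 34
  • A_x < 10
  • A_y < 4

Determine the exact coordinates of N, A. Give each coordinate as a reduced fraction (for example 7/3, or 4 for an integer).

1. A_x = 5  [A = 2·M−B = 2·(15/2, 5/2)−(10, 4)]
2. A_y = 1  [A = 2·M−B = 2·(15/2, 5/2)−(10, 4)]
   so A = (5, 1)
3. N_x = 6  [2·N = B+C = (10, 4)+(2, 13)]
4. N_y = 17/2  [2·N = B+C = (10, 4)+(2, 13)]
   so N = (6, 17/2)

N = (6, 17/2)
A = (5, 1)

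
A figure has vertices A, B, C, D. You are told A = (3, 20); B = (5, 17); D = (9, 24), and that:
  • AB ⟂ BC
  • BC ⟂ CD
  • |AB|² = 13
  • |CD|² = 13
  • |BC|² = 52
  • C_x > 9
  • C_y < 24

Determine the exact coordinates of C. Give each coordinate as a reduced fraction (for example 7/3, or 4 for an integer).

1. C_x = 11  [[AB ⟂ BC ⇒ 2x-3y+41=0] ∩ [|C−(9, 24)|²=13]]
2. C_y = 21  [[AB ⟂ BC ⇒ 2x-3y+41=0] ∩ [|C−(9, 24)|²=13]]
   so C = (11, 21)

C = (11, 21)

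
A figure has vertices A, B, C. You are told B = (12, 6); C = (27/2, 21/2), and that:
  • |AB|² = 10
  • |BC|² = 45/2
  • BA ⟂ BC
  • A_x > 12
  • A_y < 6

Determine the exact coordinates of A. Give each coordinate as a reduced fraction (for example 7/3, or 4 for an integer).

A = (15, 5)

1. A_x = 15  [[BA ⟂ BC ⇒ 3/2x+9/2y-45=0] ∩ [|A−(12, 6)|²=10]]
2. A_y = 5  [[BA ⟂ BC ⇒ 3/2x+9/2y-45=0] ∩ [|A−(12, 6)|²=10]]
   so A = (15, 5)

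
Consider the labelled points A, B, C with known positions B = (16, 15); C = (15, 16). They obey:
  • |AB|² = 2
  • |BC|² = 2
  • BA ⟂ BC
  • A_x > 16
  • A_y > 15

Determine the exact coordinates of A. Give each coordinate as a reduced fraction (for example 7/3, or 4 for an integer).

1. A_x = 17  [[BA ⟂ BC ⇒ -1x+1y+1=0] ∩ [|A−(16, 15)|²=2]]
2. A_y = 16  [[BA ⟂ BC ⇒ -1x+1y+1=0] ∩ [|A−(16, 15)|²=2]]
   so A = (17, 16)

A = (17, 16)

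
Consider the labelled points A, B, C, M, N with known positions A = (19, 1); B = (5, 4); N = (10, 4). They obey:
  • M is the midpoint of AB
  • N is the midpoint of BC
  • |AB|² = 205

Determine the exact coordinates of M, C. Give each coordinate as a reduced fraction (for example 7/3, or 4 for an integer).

M = (12, 5/2)
C = (15, 4)

1. M_x = 12  [2·M = A+B = (19, 1)+(5, 4)]
2. M_y = 5/2  [2·M = A+B = (19, 1)+(5, 4)]
   so M = (12, 5/2)
3. C_x = 15  [C = 2·N−B = 2·(10, 4)−(5, 4)]
4. C_y = 4  [C = 2·N−B = 2·(10, 4)−(5, 4)]
   so C = (15, 4)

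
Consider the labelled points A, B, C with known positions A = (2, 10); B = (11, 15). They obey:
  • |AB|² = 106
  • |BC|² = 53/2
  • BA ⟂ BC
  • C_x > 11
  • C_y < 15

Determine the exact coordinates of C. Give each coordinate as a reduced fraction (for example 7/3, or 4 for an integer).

C = (27/2, 21/2)

1. C_x = 27/2  [[BA ⟂ BC ⇒ -9x-5y+174=0] ∩ [|C−(11, 15)|²=53/2]]
2. C_y = 21/2  [[BA ⟂ BC ⇒ -9x-5y+174=0] ∩ [|C−(11, 15)|²=53/2]]
   so C = (27/2, 21/2)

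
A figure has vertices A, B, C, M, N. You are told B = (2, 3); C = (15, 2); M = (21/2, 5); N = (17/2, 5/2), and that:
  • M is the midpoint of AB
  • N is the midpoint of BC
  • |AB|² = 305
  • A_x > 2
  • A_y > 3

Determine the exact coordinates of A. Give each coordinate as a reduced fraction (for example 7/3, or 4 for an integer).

1. A_x = 19  [A = 2·M−B = 2·(21/2, 5)−(2, 3)]
2. A_y = 7  [A = 2·M−B = 2·(21/2, 5)−(2, 3)]
   so A = (19, 7)

A = (19, 7)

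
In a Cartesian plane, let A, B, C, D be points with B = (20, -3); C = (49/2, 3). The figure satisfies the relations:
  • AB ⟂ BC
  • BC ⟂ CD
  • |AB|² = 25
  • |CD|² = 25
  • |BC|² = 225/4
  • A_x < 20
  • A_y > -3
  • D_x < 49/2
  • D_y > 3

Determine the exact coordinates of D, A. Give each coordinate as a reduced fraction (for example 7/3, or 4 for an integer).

D = (41/2, 6)
A = (16, 0)

1. D_x = 41/2  [[BC ⟂ CD ⇒ 9/2x+6y-513/4=0] ∩ [|D−(49/2, 3)|²=25]]
2. D_y = 6  [[BC ⟂ CD ⇒ 9/2x+6y-513/4=0] ∩ [|D−(49/2, 3)|²=25]]
   so D = (41/2, 6)
3. A_x = 16  [[AB ⟂ BC ⇒ -9/2x-6y+72=0] ∩ [|A−(20, -3)|²=25]]
4. A_y = 0  [[AB ⟂ BC ⇒ -9/2x-6y+72=0] ∩ [|A−(20, -3)|²=25]]
   so A = (16, 0)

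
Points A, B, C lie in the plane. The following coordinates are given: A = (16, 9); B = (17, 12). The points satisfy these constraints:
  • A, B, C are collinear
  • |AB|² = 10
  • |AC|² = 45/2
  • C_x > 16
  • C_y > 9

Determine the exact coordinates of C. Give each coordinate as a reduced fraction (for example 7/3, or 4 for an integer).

1. C_x = 35/2  [[A, B, C are collinear ⇒ -3x+1y+39=0] ∩ [|C−(16, 9)|²=45/2]]
2. C_y = 27/2  [[A, B, C are collinear ⇒ -3x+1y+39=0] ∩ [|C−(16, 9)|²=45/2]]
   so C = (35/2, 27/2)

C = (35/2, 27/2)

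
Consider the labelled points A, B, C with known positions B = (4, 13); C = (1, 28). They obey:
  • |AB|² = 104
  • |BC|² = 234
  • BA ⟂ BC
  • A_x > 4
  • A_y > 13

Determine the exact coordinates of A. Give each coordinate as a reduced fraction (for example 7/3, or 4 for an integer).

1. A_x = 14  [[BA ⟂ BC ⇒ -3x+15y-183=0] ∩ [|A−(4, 13)|²=104]]
2. A_y = 15  [[BA ⟂ BC ⇒ -3x+15y-183=0] ∩ [|A−(4, 13)|²=104]]
   so A = (14, 15)

A = (14, 15)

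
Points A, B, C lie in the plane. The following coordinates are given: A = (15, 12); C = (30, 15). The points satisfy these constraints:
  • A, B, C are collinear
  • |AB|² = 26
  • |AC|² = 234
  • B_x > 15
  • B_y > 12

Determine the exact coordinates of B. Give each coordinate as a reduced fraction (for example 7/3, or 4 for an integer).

1. B_x = 20  [[A, B, C are collinear ⇒ 3x-15y+135=0] ∩ [|B−(15, 12)|²=26]]
2. B_y = 13  [[A, B, C are collinear ⇒ 3x-15y+135=0] ∩ [|B−(15, 12)|²=26]]
   so B = (20, 13)

B = (20, 13)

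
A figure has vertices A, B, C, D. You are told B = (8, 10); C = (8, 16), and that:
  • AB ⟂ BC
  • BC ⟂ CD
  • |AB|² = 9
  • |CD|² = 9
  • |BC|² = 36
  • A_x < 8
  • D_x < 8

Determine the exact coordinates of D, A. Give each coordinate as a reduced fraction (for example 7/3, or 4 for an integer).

D = (5, 16)
A = (5, 10)

1. D_x = 5  [[BC ⟂ CD ⇒ 6y-96=0] ∩ [|D−(8, 16)|²=9]]
2. D_y = 16  [[BC ⟂ CD ⇒ 6y-96=0] ∩ [|D−(8, 16)|²=9]]
   so D = (5, 16)
3. A_x = 5  [[AB ⟂ BC ⇒ -6y+60=0] ∩ [|A−(8, 10)|²=9]]
4. A_y = 10  [[AB ⟂ BC ⇒ -6y+60=0] ∩ [|A−(8, 10)|²=9]]
   so A = (5, 10)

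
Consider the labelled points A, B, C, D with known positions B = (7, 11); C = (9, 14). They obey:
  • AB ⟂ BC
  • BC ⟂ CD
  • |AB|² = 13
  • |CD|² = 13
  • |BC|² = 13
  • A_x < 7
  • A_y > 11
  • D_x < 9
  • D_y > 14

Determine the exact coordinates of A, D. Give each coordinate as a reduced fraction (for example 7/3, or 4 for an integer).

A = (4, 13)
D = (6, 16)

1. A_x = 4  [[AB ⟂ BC ⇒ -2x-3y+47=0] ∩ [|A−(7, 11)|²=13]]
2. A_y = 13  [[AB ⟂ BC ⇒ -2x-3y+47=0] ∩ [|A−(7, 11)|²=13]]
   so A = (4, 13)
3. D_x = 6  [[BC ⟂ CD ⇒ 2x+3y-60=0] ∩ [|D−(9, 14)|²=13]]
4. D_y = 16  [[BC ⟂ CD ⇒ 2x+3y-60=0] ∩ [|D−(9, 14)|²=13]]
   so D = (6, 16)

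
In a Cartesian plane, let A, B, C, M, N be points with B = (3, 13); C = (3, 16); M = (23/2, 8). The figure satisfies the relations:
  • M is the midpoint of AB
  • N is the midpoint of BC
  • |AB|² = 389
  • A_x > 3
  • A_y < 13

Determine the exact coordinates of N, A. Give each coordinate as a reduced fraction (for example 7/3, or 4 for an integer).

N = (3, 29/2)
A = (20, 3)

1. A_x = 20  [A = 2·M−B = 2·(23/2, 8)−(3, 13)]
2. A_y = 3  [A = 2·M−B = 2·(23/2, 8)−(3, 13)]
   so A = (20, 3)
3. N_x = 3  [2·N = B+C = (3, 13)+(3, 16)]
4. N_y = 29/2  [2·N = B+C = (3, 13)+(3, 16)]
   so N = (3, 29/2)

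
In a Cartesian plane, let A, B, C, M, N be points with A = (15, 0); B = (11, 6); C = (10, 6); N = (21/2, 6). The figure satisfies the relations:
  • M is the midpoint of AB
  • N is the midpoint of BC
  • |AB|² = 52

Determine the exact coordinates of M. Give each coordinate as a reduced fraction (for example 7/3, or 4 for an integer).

1. M_x = 13  [2·M = A+B = (15, 0)+(11, 6)]
2. M_y = 3  [2·M = A+B = (15, 0)+(11, 6)]
   so M = (13, 3)

M = (13, 3)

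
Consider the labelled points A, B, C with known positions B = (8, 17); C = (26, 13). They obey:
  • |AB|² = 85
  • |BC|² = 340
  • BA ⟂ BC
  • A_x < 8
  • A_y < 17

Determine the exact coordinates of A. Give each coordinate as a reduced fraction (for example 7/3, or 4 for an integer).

1. A_x = 6  [[BA ⟂ BC ⇒ 18x-4y-76=0] ∩ [|A−(8, 17)|²=85]]
2. A_y = 8  [[BA ⟂ BC ⇒ 18x-4y-76=0] ∩ [|A−(8, 17)|²=85]]
   so A = (6, 8)

A = (6, 8)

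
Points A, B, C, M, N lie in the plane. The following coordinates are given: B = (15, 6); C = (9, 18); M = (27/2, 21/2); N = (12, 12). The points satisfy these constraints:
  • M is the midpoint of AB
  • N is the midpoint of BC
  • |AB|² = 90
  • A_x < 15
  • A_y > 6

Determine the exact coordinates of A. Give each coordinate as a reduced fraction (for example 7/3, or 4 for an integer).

1. A_x = 12  [A = 2·M−B = 2·(27/2, 21/2)−(15, 6)]
2. A_y = 15  [A = 2·M−B = 2·(27/2, 21/2)−(15, 6)]
   so A = (12, 15)

A = (12, 15)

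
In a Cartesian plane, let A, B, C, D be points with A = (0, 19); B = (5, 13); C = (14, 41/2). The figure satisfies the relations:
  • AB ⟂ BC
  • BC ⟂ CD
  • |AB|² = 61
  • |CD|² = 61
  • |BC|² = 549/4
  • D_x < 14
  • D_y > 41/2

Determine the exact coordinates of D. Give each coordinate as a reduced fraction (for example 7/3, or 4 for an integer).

1. D_x = 9  [[BC ⟂ CD ⇒ 9x+15/2y-1119/4=0] ∩ [|D−(14, 41/2)|²=61]]
2. D_y = 53/2  [[BC ⟂ CD ⇒ 9x+15/2y-1119/4=0] ∩ [|D−(14, 41/2)|²=61]]
   so D = (9, 53/2)

D = (9, 53/2)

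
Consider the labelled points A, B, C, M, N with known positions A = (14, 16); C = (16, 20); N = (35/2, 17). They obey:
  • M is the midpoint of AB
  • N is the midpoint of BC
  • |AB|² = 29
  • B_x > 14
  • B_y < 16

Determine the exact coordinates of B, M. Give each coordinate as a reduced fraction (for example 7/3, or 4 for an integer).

1. B_x = 19  [B = 2·N−C = 2·(35/2, 17)−(16, 20)]
2. B_y = 14  [B = 2·N−C = 2·(35/2, 17)−(16, 20)]
   so B = (19, 14)
3. M_x = 33/2  [2·M = A+B = (14, 16)+(19, 14)]
4. M_y = 15  [2·M = A+B = (14, 16)+(19, 14)]
   so M = (33/2, 15)

B = (19, 14)
M = (33/2, 15)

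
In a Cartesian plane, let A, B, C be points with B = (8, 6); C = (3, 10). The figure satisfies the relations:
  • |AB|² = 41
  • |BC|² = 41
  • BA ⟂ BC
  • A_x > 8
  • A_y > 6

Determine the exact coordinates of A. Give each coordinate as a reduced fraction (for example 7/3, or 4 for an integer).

1. A_x = 12  [[BA ⟂ BC ⇒ -5x+4y+16=0] ∩ [|A−(8, 6)|²=41]]
2. A_y = 11  [[BA ⟂ BC ⇒ -5x+4y+16=0] ∩ [|A−(8, 6)|²=41]]
   so A = (12, 11)

A = (12, 11)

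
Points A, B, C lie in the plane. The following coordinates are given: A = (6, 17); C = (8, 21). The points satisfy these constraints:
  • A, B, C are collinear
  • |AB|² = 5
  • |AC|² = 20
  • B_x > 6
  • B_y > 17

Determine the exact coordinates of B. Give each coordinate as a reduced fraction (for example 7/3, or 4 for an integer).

1. B_x = 7  [[A, B, C are collinear ⇒ 4x-2y+10=0] ∩ [|B−(6, 17)|²=5]]
2. B_y = 19  [[A, B, C are collinear ⇒ 4x-2y+10=0] ∩ [|B−(6, 17)|²=5]]
   so B = (7, 19)

B = (7, 19)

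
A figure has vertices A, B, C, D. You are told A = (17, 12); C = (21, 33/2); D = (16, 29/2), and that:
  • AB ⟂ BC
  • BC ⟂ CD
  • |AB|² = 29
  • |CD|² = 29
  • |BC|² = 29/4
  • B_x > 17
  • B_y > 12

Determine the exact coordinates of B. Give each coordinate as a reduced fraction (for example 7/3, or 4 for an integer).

1. B_x = 22  [[BC ⟂ CD ⇒ 5x+2y-138=0] ∩ [|B−(17, 12)|²=29]]
2. B_y = 14  [[BC ⟂ CD ⇒ 5x+2y-138=0] ∩ [|B−(17, 12)|²=29]]
   so B = (22, 14)

B = (22, 14)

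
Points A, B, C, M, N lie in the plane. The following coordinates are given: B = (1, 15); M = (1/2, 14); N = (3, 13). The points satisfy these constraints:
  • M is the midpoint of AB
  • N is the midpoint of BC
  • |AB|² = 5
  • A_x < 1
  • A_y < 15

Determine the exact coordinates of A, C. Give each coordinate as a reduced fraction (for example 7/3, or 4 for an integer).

1. A_x = 0  [A = 2·M−B = 2·(1/2, 14)−(1, 15)]
2. A_y = 13  [A = 2·M−B = 2·(1/2, 14)−(1, 15)]
   so A = (0, 13)
3. C_x = 5  [C = 2·N−B = 2·(3, 13)−(1, 15)]
4. C_y = 11  [C = 2·N−B = 2·(3, 13)−(1, 15)]
   so C = (5, 11)

A = (0, 13)
C = (5, 11)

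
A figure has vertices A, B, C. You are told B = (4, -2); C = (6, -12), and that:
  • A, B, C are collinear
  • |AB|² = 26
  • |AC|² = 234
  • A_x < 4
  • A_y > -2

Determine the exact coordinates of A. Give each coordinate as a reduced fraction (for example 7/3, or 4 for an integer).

A = (3, 3)

1. A_x = 3  [[A, B, C are collinear ⇒ 10x+2y-36=0] ∩ [|A−(4, -2)|²=26]]
2. A_y = 3  [[A, B, C are collinear ⇒ 10x+2y-36=0] ∩ [|A−(4, -2)|²=26]]
   so A = (3, 3)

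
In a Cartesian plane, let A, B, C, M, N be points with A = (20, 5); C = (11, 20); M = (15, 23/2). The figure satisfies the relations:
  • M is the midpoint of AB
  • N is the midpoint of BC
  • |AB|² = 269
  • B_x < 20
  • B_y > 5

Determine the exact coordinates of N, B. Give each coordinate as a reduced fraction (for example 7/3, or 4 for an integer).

N = (21/2, 19)
B = (10, 18)

1. B_x = 10  [B = 2·M−A = 2·(15, 23/2)−(20, 5)]
2. B_y = 18  [B = 2·M−A = 2·(15, 23/2)−(20, 5)]
   so B = (10, 18)
3. N_x = 21/2  [2·N = B+C = (10, 18)+(11, 20)]
4. N_y = 19  [2·N = B+C = (10, 18)+(11, 20)]
   so N = (21/2, 19)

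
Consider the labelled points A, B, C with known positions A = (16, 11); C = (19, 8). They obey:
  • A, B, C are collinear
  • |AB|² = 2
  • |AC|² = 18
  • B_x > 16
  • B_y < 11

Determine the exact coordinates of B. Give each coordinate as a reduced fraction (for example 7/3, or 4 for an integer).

1. B_x = 17  [[A, B, C are collinear ⇒ -3x-3y+81=0] ∩ [|B−(16, 11)|²=2]]
2. B_y = 10  [[A, B, C are collinear ⇒ -3x-3y+81=0] ∩ [|B−(16, 11)|²=2]]
   so B = (17, 10)

B = (17, 10)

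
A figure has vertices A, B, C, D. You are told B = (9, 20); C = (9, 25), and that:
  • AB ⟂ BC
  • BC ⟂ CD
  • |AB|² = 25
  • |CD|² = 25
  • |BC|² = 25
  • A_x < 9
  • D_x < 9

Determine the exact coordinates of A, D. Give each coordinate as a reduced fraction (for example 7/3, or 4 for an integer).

1. A_x = 4  [[AB ⟂ BC ⇒ -5y+100=0] ∩ [|A−(9, 20)|²=25]]
2. A_y = 20  [[AB ⟂ BC ⇒ -5y+100=0] ∩ [|A−(9, 20)|²=25]]
   so A = (4, 20)
3. D_x = 4  [[BC ⟂ CD ⇒ 5y-125=0] ∩ [|D−(9, 25)|²=25]]
4. D_y = 25  [[BC ⟂ CD ⇒ 5y-125=0] ∩ [|D−(9, 25)|²=25]]
   so D = (4, 25)

A = (4, 20)
D = (4, 25)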